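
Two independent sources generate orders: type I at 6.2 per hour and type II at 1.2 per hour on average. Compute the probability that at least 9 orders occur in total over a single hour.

0.3243

Independent Poisson processes superpose: combined rate λ = 6.2 + 1.2 = 7.4 per hour.
So μ = 7.4.
P(N ≥ 9) = 1 − P(N ≤ 8) ≈ 0.3243.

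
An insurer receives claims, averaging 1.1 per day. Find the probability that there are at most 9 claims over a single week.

0.7531

Over the interval, μ = 1.1 × 7 = 7.7 (a week = 7 days).
P(N ≤ 9) = Σ_{j=0}^{9} e^(−μ) μ^j/j! ≈ 0.7531.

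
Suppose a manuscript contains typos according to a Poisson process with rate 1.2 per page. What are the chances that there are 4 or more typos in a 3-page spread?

Over the interval, μ = 1.2 × 3 = 3.6 (a 3-page spread = 3 pages).
P(N ≥ 4) = 1 − P(N ≤ 3) = 1 − Σ_{j=0}^{3} e^(−μ) μ^j/j! ≈ 0.4848.

0.4848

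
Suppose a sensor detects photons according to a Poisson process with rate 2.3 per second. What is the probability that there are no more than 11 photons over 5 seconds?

0.5198

Over the interval, μ = 2.3 × 5 = 11.5 (5 seconds).
P(N ≤ 11) = Σ_{j=0}^{11} e^(−μ) μ^j/j! ≈ 0.5198.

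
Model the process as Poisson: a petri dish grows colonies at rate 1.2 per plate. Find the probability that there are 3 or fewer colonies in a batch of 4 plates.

Over the interval, μ = 1.2 × 4 = 4.8 (a batch of 4 plates = 4 plates).
P(N ≤ 3) = Σ_{j=0}^{3} e^(−μ) μ^j/j! ≈ 0.2942.

0.2942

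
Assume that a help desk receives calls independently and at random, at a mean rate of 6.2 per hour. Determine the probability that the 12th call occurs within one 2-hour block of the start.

Over the interval, μ = 6.2 × 2 = 12.4 (a 2-hour block = 2 hours).
The 12th arrival falls in the interval iff at least 12 events occur there: P(S_12 ≤ t) = P(N ≥ 12) = 1 − P(N ≤ 11) ≈ 0.5833.

0.5833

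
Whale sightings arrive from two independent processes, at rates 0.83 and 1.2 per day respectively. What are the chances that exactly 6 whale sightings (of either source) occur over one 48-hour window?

Independent Poisson processes superpose: combined rate λ = 0.83 + 1.2 = 2.03 per day.
Over the interval, μ = 2.03 × 2 = 4.06 (a 48-hour window = 2 days).
P(N = 6) = e^(−4.06) · 4.06^6/6! ≈ 0.1073.

0.1073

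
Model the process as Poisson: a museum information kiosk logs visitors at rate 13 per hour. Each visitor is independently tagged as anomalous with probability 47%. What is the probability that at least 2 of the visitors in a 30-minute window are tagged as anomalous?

0.8089

Thinning: the visitors that are tagged as anomalous themselves form a Poisson process with rate 0.47 × 13 = 6.11 per hour.
Over the interval, μ = 6.11 × 0.5 = 3.055 (a 30-minute window = 0.5 hours).
P(N ≥ 2) = 1 − P(N ≤ 1) ≈ 0.8089.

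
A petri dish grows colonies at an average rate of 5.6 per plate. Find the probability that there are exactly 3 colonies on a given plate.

0.1082

With mean μ = 5.6 per plate,
P(N = 3) = e^(−μ) μ^3/3! = e^(−5.6) · 5.6^3/6 ≈ 0.1082.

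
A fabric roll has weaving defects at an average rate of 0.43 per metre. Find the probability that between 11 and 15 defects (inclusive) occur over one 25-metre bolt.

0.4301

Over the interval, μ = 0.43 × 25 = 10.75 (a 25-metre bolt = 25 metres).
P(11 ≤ N ≤ 15) = Σ_{j=11}^{15} e^(−10.75) · 10.75^j/j! ≈ 0.4301.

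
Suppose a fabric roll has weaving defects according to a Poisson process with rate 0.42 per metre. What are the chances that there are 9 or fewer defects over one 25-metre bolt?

0.3971

Over the interval, μ = 0.42 × 25 = 10.5 (a 25-metre bolt = 25 metres).
P(N ≤ 9) = Σ_{j=0}^{9} e^(−μ) μ^j/j! ≈ 0.3971.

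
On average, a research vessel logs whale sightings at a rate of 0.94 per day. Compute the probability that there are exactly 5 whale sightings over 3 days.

0.0886

Over the interval, μ = 0.94 × 3 = 2.82 (3 days).
P(N = 5) = e^(−μ) μ^5/5! = e^(−2.82) · 2.82^5/120 ≈ 0.0886.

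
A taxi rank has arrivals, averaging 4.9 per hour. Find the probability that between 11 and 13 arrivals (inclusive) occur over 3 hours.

0.2587

Over the interval, μ = 4.9 × 3 = 14.7 (3 hours).
P(11 ≤ N ≤ 13) = Σ_{j=11}^{13} e^(−14.7) · 14.7^j/j! ≈ 0.2587.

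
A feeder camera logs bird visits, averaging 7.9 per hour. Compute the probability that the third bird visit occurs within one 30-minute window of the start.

Over the interval, μ = 7.9 × 0.5 = 3.95 (a 30-minute window = 0.5 hours).
The third arrival falls in the interval iff at least 3 events occur there: P(S_3 ≤ t) = P(N ≥ 3) = 1 − P(N ≤ 2) ≈ 0.7545.

0.7545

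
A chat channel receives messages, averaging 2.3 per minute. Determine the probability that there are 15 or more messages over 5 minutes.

0.1847

Over the interval, μ = 2.3 × 5 = 11.5 (5 minutes).
P(N ≥ 15) = 1 − P(N ≤ 14) = 1 − Σ_{j=0}^{14} e^(−μ) μ^j/j! ≈ 0.1847.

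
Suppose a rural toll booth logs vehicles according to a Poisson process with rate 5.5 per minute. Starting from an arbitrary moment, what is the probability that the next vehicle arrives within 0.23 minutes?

Inter-arrival times are exponential with rate λ = 5.5 per minute.
P(T ≤ 0.23) = 1 − e^(−λt) = 1 − e^(−5.5 × 0.23) = 1 − e^(−1.265) ≈ 0.7178.

0.7178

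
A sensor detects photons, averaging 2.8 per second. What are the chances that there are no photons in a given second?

0.0608

With mean μ = 2.8 per second,
P(N = 0) = e^(−μ) μ^0/0! = e^(−2.8) · 2.8^0/1 ≈ 0.0608.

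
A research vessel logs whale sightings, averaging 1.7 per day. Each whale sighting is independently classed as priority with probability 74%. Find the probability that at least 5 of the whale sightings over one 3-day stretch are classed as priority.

Thinning: the whale sightings that are classed as priority themselves form a Poisson process with rate 0.74 × 1.7 = 1.258 per day.
Over the interval, μ = 1.258 × 3 = 3.774 (a 3-day stretch = 3 days).
P(N ≥ 5) = 1 − P(N ≤ 4) ≈ 0.3271.

0.3271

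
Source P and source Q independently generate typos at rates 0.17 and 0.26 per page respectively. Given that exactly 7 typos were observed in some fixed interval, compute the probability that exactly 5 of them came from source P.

0.0742

Given the total, each event is independently from source P with probability p = λ_P/(λ_P+λ_Q) = 0.17/0.43 ≈ 0.3953.
So K ~ Binomial(7, 0.17/0.43): P(K = 5) = C(7,5) · (0.17/0.43)^5 · (0.26/0.43)^2 ≈ 0.0742.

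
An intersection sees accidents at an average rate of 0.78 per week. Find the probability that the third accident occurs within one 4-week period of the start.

Over the interval, μ = 0.78 × 4 = 3.12 (a 4-week period = 4 weeks).
The third arrival falls in the interval iff at least 3 events occur there: P(S_3 ≤ t) = P(N ≥ 3) = 1 − P(N ≤ 2) ≈ 0.6032.

0.6032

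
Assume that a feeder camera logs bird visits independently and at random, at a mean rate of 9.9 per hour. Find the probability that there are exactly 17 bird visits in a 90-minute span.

Over the interval, μ = 9.9 × 1.5 = 14.85 (a 90-minute span = 1.5 hours).
P(N = 17) = e^(−μ) μ^17/17! = e^(−14.85) · 14.85^17/355687428096000 ≈ 0.0830.

0.0830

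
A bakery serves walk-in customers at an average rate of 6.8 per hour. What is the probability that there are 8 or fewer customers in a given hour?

With mean μ = 6.8 per hour,
P(N ≤ 8) = Σ_{j=0}^{8} e^(−μ) μ^j/j! ≈ 0.7548.

0.7548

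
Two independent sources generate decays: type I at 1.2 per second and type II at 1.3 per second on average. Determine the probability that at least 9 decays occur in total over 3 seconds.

Independent Poisson processes superpose: combined rate λ = 1.2 + 1.3 = 2.5 per second.
Over the interval, μ = 2.5 × 3 = 7.5 (3 seconds).
P(N ≥ 9) = 1 − P(N ≤ 8) ≈ 0.3380.

0.3380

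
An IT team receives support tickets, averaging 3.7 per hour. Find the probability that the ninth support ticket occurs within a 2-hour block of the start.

Over the interval, μ = 3.7 × 2 = 7.4 (a 2-hour block = 2 hours).
The ninth arrival falls in the interval iff at least 9 events occur there: P(S_9 ≤ t) = P(N ≥ 9) = 1 − P(N ≤ 8) ≈ 0.3243.

0.3243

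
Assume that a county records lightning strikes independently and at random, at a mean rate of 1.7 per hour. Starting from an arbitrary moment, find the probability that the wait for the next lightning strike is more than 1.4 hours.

0.0926

The wait for the next event is exponential with rate λ = 1.7 per hour.
P(T > 1.4) = e^(−λt) = e^(−1.7 × 1.4) = e^(−2.38) ≈ 0.0926.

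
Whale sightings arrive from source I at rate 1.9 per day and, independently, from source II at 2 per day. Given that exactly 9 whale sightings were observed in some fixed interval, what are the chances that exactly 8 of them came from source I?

Given the total, each event is independently from source I with probability p = λ_I/(λ_I+λ_II) = 1.9/3.9 ≈ 0.4872.
So K ~ Binomial(9, 1.9/3.9): P(K = 8) = C(9,8) · (1.9/3.9)^8 · (2/3.9)^1 ≈ 0.0146.

0.0146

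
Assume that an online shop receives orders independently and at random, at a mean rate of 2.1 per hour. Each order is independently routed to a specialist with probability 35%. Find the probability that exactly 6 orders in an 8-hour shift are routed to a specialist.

Thinning: the orders that are routed to a specialist themselves form a Poisson process with rate 0.35 × 2.1 = 0.735 per hour.
Over the interval, μ = 0.735 × 8 = 5.88 (an 8-hour shift = 8 hours).
P(N = 6) = e^(−5.88) · 5.88^6/6! ≈ 0.1604.

0.1604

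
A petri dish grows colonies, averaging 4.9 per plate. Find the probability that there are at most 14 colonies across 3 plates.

Over the interval, μ = 4.9 × 3 = 14.7 (3 plates).
P(N ≤ 14) = Σ_{j=0}^{14} e^(−μ) μ^j/j! ≈ 0.4967.

0.4967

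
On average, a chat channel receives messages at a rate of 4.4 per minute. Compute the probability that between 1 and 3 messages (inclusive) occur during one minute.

0.3472

With mean μ = 4.4 per minute,
P(1 ≤ N ≤ 3) = Σ_{j=1}^{3} e^(−4.4) · 4.4^j/j! ≈ 0.3472.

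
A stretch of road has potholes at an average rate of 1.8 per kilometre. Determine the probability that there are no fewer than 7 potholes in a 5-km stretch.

0.7932

Over the interval, μ = 1.8 × 5 = 9 (a 5-km stretch = 5 kilometres).
P(N ≥ 7) = 1 − P(N ≤ 6) = 1 − Σ_{j=0}^{6} e^(−μ) μ^j/j! ≈ 0.7932.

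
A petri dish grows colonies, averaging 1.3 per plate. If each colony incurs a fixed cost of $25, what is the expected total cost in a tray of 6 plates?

E[N] = 1.3 × 6 = 7.8 (a tray of 6 plates = 6 plates); E[cost] = 7.8 × $25 = $195.

$195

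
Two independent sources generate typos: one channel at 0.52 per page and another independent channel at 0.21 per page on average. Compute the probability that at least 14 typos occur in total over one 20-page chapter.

Independent Poisson processes superpose: combined rate λ = 0.52 + 0.21 = 0.73 per page.
Over the interval, μ = 0.73 × 20 = 14.6 (a 20-page chapter = 20 pages).
P(N ≥ 14) = 1 − P(N ≤ 13) ≈ 0.5976.

0.5976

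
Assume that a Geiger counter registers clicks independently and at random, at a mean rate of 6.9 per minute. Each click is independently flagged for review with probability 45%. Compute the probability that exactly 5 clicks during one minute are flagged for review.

0.1078

Thinning: the clicks that are flagged for review themselves form a Poisson process with rate 0.45 × 6.9 = 3.105 per minute.
So μ = 3.105.
P(N = 5) = e^(−3.105) · 3.105^5/5! ≈ 0.1078.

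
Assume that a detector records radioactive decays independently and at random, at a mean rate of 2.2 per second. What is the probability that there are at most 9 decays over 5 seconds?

Over the interval, μ = 2.2 × 5 = 11 (5 seconds).
P(N ≤ 9) = Σ_{j=0}^{9} e^(−μ) μ^j/j! ≈ 0.3405.

0.3405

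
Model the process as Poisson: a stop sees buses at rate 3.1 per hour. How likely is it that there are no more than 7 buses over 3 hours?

Over the interval, μ = 3.1 × 3 = 9.3 (3 hours).
P(N ≤ 7) = Σ_{j=0}^{7} e^(−μ) μ^j/j! ≈ 0.2900.

0.2900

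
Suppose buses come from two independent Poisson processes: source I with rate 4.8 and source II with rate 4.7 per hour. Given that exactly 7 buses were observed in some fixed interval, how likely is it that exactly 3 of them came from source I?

Given the total, each event is independently from source I with probability p = λ_I/(λ_I+λ_II) = 4.8/9.5 ≈ 0.5053.
So K ~ Binomial(7, 4.8/9.5): P(K = 3) = C(7,3) · (4.8/9.5)^3 · (4.7/9.5)^4 ≈ 0.2705.

0.2705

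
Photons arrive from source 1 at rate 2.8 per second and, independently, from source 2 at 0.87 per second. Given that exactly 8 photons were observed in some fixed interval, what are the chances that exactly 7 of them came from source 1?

Given the total, each event is independently from source 1 with probability p = λ_1/(λ_1+λ_2) = 2.8/3.67 ≈ 0.7629.
So K ~ Binomial(8, 2.8/3.67): P(K = 7) = C(8,7) · (2.8/3.67)^7 · (0.87/3.67)^1 ≈ 0.2854.

0.2854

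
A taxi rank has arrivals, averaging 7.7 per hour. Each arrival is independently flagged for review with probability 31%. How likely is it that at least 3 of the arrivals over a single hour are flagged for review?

0.4269

Thinning: the arrivals that are flagged for review themselves form a Poisson process with rate 0.31 × 7.7 = 2.387 per hour.
So μ = 2.387.
P(N ≥ 3) = 1 − P(N ≤ 2) ≈ 0.4269.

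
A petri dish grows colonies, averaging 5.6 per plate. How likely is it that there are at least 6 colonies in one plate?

0.4881

With mean μ = 5.6 per plate,
P(N ≥ 6) = 1 − P(N ≤ 5) = 1 − Σ_{j=0}^{5} e^(−μ) μ^j/j! ≈ 0.4881.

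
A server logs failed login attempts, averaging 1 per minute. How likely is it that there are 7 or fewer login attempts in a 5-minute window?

Over the interval, μ = 1 × 5 = 5 (a 5-minute window = 5 minutes).
P(N ≤ 7) = Σ_{j=0}^{7} e^(−μ) μ^j/j! ≈ 0.8666.

0.8666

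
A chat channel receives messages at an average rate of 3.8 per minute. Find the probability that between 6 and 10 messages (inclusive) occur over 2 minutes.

0.6228

Over the interval, μ = 3.8 × 2 = 7.6 (2 minutes).
P(6 ≤ N ≤ 10) = Σ_{j=6}^{10} e^(−7.6) · 7.6^j/j! ≈ 0.6228.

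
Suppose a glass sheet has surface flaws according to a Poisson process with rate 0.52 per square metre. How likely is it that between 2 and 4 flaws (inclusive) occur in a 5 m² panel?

Over the interval, μ = 0.52 × 5 = 2.6 (a 5 m² panel = 5 square metres).
P(2 ≤ N ≤ 4) = Σ_{j=2}^{4} e^(−2.6) · 2.6^j/j! ≈ 0.6100.

0.6100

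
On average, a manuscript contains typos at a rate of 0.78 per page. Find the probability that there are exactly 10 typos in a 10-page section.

Over the interval, μ = 0.78 × 10 = 7.8 (a 10-page section = 10 pages).
P(N = 10) = e^(−μ) μ^10/10! = e^(−7.8) · 7.8^10/3628800 ≈ 0.0941.

0.0941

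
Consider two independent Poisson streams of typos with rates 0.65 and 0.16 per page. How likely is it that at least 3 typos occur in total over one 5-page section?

Independent Poisson processes superpose: combined rate λ = 0.65 + 0.16 = 0.81 per page.
Over the interval, μ = 0.81 × 5 = 4.05 (a 5-page section = 5 pages).
P(N ≥ 3) = 1 − P(N ≤ 2) ≈ 0.7691.

0.7691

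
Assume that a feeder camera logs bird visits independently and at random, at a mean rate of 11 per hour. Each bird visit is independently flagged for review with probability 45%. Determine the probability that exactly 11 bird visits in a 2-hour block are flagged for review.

Thinning: the bird visits that are flagged for review themselves form a Poisson process with rate 0.45 × 11 = 4.95 per hour.
Over the interval, μ = 4.95 × 2 = 9.9 (a 2-hour block = 2 hours).
P(N = 11) = e^(−9.9) · 9.9^11/11! ≈ 0.1125.

0.1125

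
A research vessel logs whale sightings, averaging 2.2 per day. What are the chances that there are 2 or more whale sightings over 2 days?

Over the interval, μ = 2.2 × 2 = 4.4 (2 days).
P(N ≥ 2) = 1 − P(N ≤ 1) = 1 − Σ_{j=0}^{1} e^(−μ) μ^j/j! ≈ 0.9337.

0.9337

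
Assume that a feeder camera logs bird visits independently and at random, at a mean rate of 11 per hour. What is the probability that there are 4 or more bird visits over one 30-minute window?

Over the interval, μ = 11 × 0.5 = 5.5 (a 30-minute window = 0.5 hours).
P(N ≥ 4) = 1 − P(N ≤ 3) = 1 − Σ_{j=0}^{3} e^(−μ) μ^j/j! ≈ 0.7983.

0.7983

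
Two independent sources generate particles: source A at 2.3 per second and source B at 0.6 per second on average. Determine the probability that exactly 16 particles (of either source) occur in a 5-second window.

Independent Poisson processes superpose: combined rate λ = 2.3 + 0.6 = 2.9 per second.
Over the interval, μ = 2.9 × 5 = 14.5 (a 5-second window = 5 seconds).
P(N = 16) = e^(−14.5) · 14.5^16/16! ≈ 0.0920.

0.0920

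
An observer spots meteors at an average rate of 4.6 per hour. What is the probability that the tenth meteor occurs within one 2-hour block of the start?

Over the interval, μ = 4.6 × 2 = 9.2 (a 2-hour block = 2 hours).
The tenth arrival falls in the interval iff at least 10 events occur there: P(S_10 ≤ t) = P(N ≥ 10) = 1 − P(N ≤ 9) ≈ 0.4389.

0.4389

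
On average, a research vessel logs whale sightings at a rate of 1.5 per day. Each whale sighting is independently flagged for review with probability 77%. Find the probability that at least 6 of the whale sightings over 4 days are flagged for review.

Thinning: the whale sightings that are flagged for review themselves form a Poisson process with rate 0.77 × 1.5 = 1.155 per day.
Over the interval, μ = 1.155 × 4 = 4.62 (4 days).
P(N ≥ 6) = 1 − P(N ≤ 5) ≈ 0.3177.

0.3177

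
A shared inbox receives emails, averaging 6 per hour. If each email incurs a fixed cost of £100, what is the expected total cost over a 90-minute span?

E[N] = 6 × 1.5 = 9 (a 90-minute span = 1.5 hours); E[cost] = 9 × £100 = £900.

£900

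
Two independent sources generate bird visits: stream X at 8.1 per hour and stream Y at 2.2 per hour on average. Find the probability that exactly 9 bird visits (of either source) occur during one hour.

0.1209

Independent Poisson processes superpose: combined rate λ = 8.1 + 2.2 = 10.3 per hour.
So μ = 10.3.
P(N = 9) = e^(−10.3) · 10.3^9/9! ≈ 0.1209.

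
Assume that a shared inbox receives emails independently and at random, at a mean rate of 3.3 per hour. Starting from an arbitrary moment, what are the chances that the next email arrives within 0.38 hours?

Inter-arrival times are exponential with rate λ = 3.3 per hour.
P(T ≤ 0.38) = 1 − e^(−λt) = 1 − e^(−3.3 × 0.38) = 1 − e^(−1.254) ≈ 0.7146.

0.7146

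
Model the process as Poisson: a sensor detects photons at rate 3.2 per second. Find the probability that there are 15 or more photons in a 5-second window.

0.6325

Over the interval, μ = 3.2 × 5 = 16 (a 5-second window = 5 seconds).
P(N ≥ 15) = 1 − P(N ≤ 14) = 1 − Σ_{j=0}^{14} e^(−μ) μ^j/j! ≈ 0.6325.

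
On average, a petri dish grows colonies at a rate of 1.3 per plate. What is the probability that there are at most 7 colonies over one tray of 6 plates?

0.4812

Over the interval, μ = 1.3 × 6 = 7.8 (a tray of 6 plates = 6 plates).
P(N ≤ 7) = Σ_{j=0}^{7} e^(−μ) μ^j/j! ≈ 0.4812.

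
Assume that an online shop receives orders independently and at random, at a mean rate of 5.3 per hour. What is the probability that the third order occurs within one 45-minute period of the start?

Over the interval, μ = 5.3 × 0.75 = 3.975 (a 45-minute period = 0.75 hours).
The third arrival falls in the interval iff at least 3 events occur there: P(S_3 ≤ t) = P(N ≥ 3) = 1 − P(N ≤ 2) ≈ 0.7582.

0.7582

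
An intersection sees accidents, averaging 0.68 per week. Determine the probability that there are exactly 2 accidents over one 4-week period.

Over the interval, μ = 0.68 × 4 = 2.72 (a 4-week period = 4 weeks).
P(N = 2) = e^(−μ) μ^2/2! = e^(−2.72) · 2.72^2/2 ≈ 0.2437.

0.2437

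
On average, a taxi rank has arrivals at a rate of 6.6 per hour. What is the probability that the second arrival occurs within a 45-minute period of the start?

Over the interval, μ = 6.6 × 0.75 = 4.95 (a 45-minute period = 0.75 hours).
The second arrival falls in the interval iff at least 2 events occur there: P(S_2 ≤ t) = P(N ≥ 2) = 1 − P(N ≤ 1) ≈ 0.9579.

0.9579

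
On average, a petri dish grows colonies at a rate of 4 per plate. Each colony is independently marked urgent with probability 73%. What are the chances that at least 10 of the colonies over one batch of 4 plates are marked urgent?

Thinning: the colonies that are marked urgent themselves form a Poisson process with rate 0.73 × 4 = 2.92 per plate.
Over the interval, μ = 2.92 × 4 = 11.68 (a batch of 4 plates = 4 plates).
P(N ≥ 10) = 1 − P(N ≤ 9) ≈ 0.7285.

0.7285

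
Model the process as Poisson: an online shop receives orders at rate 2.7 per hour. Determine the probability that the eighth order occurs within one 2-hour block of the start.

Over the interval, μ = 2.7 × 2 = 5.4 (a 2-hour block = 2 hours).
The eighth arrival falls in the interval iff at least 8 events occur there: P(S_8 ≤ t) = P(N ≥ 8) = 1 − P(N ≤ 7) ≈ 0.1783.

0.1783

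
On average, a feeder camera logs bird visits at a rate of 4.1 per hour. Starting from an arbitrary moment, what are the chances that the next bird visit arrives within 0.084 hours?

0.2914

Inter-arrival times are exponential with rate λ = 4.1 per hour.
P(T ≤ 0.084) = 1 − e^(−λt) = 1 − e^(−4.1 × 0.084) = 1 − e^(−0.3444) ≈ 0.2914.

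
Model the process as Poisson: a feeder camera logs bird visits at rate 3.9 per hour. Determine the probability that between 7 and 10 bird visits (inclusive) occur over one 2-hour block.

0.4968

Over the interval, μ = 3.9 × 2 = 7.8 (a 2-hour block = 2 hours).
P(7 ≤ N ≤ 10) = Σ_{j=7}^{10} e^(−7.8) · 7.8^j/j! ≈ 0.4968.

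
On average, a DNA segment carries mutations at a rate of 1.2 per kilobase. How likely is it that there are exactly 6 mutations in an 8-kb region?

Over the interval, μ = 1.2 × 8 = 9.6 (an 8-kb region = 8 kilobases).
P(N = 6) = e^(−μ) μ^6/6! = e^(−9.6) · 9.6^6/720 ≈ 0.0736.

0.0736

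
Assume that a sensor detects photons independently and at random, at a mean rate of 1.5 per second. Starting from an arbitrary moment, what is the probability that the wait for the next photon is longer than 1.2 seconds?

The wait for the next event is exponential with rate λ = 1.5 per second.
P(T > 1.2) = e^(−λt) = e^(−1.5 × 1.2) = e^(−1.8) ≈ 0.1653.

0.1653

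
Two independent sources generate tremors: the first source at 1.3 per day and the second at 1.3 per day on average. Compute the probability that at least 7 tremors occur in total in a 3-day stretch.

Independent Poisson processes superpose: combined rate λ = 1.3 + 1.3 = 2.6 per day.
Over the interval, μ = 2.6 × 3 = 7.8 (a 3-day stretch = 3 days).
P(N ≥ 7) = 1 − P(N ≤ 6) ≈ 0.6616.

0.6616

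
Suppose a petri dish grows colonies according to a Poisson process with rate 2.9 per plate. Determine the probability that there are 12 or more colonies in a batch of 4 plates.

0.4920

Over the interval, μ = 2.9 × 4 = 11.6 (a batch of 4 plates = 4 plates).
P(N ≥ 12) = 1 − P(N ≤ 11) = 1 − Σ_{j=0}^{11} e^(−μ) μ^j/j! ≈ 0.4920.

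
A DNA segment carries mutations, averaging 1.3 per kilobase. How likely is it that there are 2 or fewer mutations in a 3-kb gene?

Over the interval, μ = 1.3 × 3 = 3.9 (a 3-kb gene = 3 kilobases).
P(N ≤ 2) = Σ_{j=0}^{2} e^(−μ) μ^j/j! ≈ 0.2531.

0.2531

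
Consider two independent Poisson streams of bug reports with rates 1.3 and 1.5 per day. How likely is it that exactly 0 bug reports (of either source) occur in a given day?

0.0608

Independent Poisson processes superpose: combined rate λ = 1.3 + 1.5 = 2.8 per day.
So μ = 2.8.
P(N = 0) = e^(−2.8) · 2.8^0/0! ≈ 0.0608.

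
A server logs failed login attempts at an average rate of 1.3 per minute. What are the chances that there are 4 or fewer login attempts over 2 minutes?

0.8774

Over the interval, μ = 1.3 × 2 = 2.6 (2 minutes).
P(N ≤ 4) = Σ_{j=0}^{4} e^(−μ) μ^j/j! ≈ 0.8774.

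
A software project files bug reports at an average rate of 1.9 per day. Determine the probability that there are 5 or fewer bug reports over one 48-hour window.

0.8156

Over the interval, μ = 1.9 × 2 = 3.8 (a 48-hour window = 2 days).
P(N ≤ 5) = Σ_{j=0}^{5} e^(−μ) μ^j/j! ≈ 0.8156.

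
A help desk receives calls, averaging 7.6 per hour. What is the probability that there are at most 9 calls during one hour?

0.7649

With mean μ = 7.6 per hour,
P(N ≤ 9) = Σ_{j=0}^{9} e^(−μ) μ^j/j! ≈ 0.7649.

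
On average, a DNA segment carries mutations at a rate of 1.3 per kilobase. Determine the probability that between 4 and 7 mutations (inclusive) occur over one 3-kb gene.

Over the interval, μ = 1.3 × 3 = 3.9 (a 3-kb gene = 3 kilobases).
P(4 ≤ N ≤ 7) = Σ_{j=4}^{7} e^(−3.9) · 3.9^j/j! ≈ 0.5014.

0.5014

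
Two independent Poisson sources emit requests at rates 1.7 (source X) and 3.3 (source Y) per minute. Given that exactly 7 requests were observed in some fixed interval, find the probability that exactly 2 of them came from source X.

Given the total, each event is independently from source X with probability p = λ_X/(λ_X+λ_Y) = 1.7/5 = 0.3400.
So K ~ Binomial(7, 1.7/5): P(K = 2) = C(7,2) · (1.7/5)^2 · (3.3/5)^5 ≈ 0.3040.

0.3040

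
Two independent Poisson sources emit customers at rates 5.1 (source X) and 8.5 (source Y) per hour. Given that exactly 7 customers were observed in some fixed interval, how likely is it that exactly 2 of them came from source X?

0.2816

Given the total, each event is independently from source X with probability p = λ_X/(λ_X+λ_Y) = 5.1/13.6 = 0.3750.
So K ~ Binomial(7, 5.1/13.6): P(K = 2) = C(7,2) · (5.1/13.6)^2 · (8.5/13.6)^5 ≈ 0.2816.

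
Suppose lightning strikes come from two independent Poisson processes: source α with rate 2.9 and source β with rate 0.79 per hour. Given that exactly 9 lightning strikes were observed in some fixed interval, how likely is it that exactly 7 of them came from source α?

Given the total, each event is independently from source α with probability p = λ_α/(λ_α+λ_β) = 2.9/3.69 ≈ 0.7859.
So K ~ Binomial(9, 2.9/3.69): P(K = 7) = C(9,7) · (2.9/3.69)^7 · (0.79/3.69)^2 ≈ 0.3056.

0.3056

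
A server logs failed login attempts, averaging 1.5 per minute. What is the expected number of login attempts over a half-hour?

45

E[N] = λt = 1.5 × 30 = 45 (a half-hour = 30 minutes).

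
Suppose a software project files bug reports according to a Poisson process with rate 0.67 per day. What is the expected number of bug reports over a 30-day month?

E[N] = λt = 0.67 × 30 = 20.1 (a 30-day month = 30 days).

20.1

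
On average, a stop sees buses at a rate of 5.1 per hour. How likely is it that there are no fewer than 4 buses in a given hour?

0.7487

With mean μ = 5.1 per hour,
P(N ≥ 4) = 1 − P(N ≤ 3) = 1 − Σ_{j=0}^{3} e^(−μ) μ^j/j! ≈ 0.7487.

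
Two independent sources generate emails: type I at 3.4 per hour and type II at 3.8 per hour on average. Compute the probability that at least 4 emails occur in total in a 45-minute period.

Independent Poisson processes superpose: combined rate λ = 3.4 + 3.8 = 7.2 per hour.
Over the interval, μ = 7.2 × 0.75 = 5.4 (a 45-minute period = 0.75 hours).
P(N ≥ 4) = 1 − P(N ≤ 3) ≈ 0.7867.

0.7867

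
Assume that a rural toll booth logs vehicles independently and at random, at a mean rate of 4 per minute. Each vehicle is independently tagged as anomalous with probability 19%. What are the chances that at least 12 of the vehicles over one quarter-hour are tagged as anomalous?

0.4684

Thinning: the vehicles that are tagged as anomalous themselves form a Poisson process with rate 0.19 × 4 = 0.76 per minute.
Over the interval, μ = 0.76 × 15 = 11.4 (a quarter-hour = 15 minutes).
P(N ≥ 12) = 1 − P(N ≤ 11) ≈ 0.4684.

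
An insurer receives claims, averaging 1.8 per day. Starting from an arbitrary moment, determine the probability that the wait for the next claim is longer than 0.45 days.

0.4449

The wait for the next event is exponential with rate λ = 1.8 per day.
P(T > 0.45) = e^(−λt) = e^(−1.8 × 0.45) = e^(−0.81) ≈ 0.4449.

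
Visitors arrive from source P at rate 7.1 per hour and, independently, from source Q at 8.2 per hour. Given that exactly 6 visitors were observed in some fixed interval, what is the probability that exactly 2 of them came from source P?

0.2665

Given the total, each event is independently from source P with probability p = λ_P/(λ_P+λ_Q) = 7.1/15.3 ≈ 0.4641.
So K ~ Binomial(6, 7.1/15.3): P(K = 2) = C(6,2) · (7.1/15.3)^2 · (8.2/15.3)^4 ≈ 0.2665.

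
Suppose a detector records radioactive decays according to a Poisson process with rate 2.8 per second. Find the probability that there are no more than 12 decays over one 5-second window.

0.3585

Over the interval, μ = 2.8 × 5 = 14 (a 5-second window = 5 seconds).
P(N ≤ 12) = Σ_{j=0}^{12} e^(−μ) μ^j/j! ≈ 0.3585.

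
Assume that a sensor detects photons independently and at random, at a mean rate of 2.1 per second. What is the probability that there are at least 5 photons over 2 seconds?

0.4102

Over the interval, μ = 2.1 × 2 = 4.2 (2 seconds).
P(N ≥ 5) = 1 − P(N ≤ 4) = 1 − Σ_{j=0}^{4} e^(−μ) μ^j/j! ≈ 0.4102.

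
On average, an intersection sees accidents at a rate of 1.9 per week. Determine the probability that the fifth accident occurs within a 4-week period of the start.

0.8751

Over the interval, μ = 1.9 × 4 = 7.6 (a 4-week period = 4 weeks).
The fifth arrival falls in the interval iff at least 5 events occur there: P(S_5 ≤ t) = P(N ≥ 5) = 1 − P(N ≤ 4) ≈ 0.8751.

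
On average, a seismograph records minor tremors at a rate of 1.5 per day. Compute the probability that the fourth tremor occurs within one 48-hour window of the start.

Over the interval, μ = 1.5 × 2 = 3 (a 48-hour window = 2 days).
The fourth arrival falls in the interval iff at least 4 events occur there: P(S_4 ≤ t) = P(N ≥ 4) = 1 − P(N ≤ 3) ≈ 0.3528.

0.3528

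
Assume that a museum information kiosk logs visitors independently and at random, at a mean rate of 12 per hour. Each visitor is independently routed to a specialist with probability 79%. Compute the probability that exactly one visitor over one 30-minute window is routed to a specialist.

Thinning: the visitors that are routed to a specialist themselves form a Poisson process with rate 0.79 × 12 = 9.48 per hour.
Over the interval, μ = 9.48 × 0.5 = 4.74 (a 30-minute window = 0.5 hours).
P(N = 1) = e^(−4.74) · 4.74^1/1! ≈ 0.0414.

0.0414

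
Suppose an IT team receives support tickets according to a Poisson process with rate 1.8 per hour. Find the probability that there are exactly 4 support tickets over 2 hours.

Over the interval, μ = 1.8 × 2 = 3.6 (2 hours).
P(N = 4) = e^(−μ) μ^4/4! = e^(−3.6) · 3.6^4/24 ≈ 0.1912.

0.1912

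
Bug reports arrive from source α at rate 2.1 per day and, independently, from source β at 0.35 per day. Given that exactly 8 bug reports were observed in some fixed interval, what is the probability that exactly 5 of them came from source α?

0.0755

Given the total, each event is independently from source α with probability p = λ_α/(λ_α+λ_β) = 2.1/2.45 ≈ 0.8571.
So K ~ Binomial(8, 2.1/2.45): P(K = 5) = C(8,5) · (2.1/2.45)^5 · (0.35/2.45)^3 ≈ 0.0755.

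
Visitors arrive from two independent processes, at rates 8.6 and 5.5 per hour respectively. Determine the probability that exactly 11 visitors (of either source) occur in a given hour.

Independent Poisson processes superpose: combined rate λ = 8.6 + 5.5 = 14.1 per hour.
So μ = 14.1.
P(N = 11) = e^(−14.1) · 14.1^11/11! ≈ 0.0825.

0.0825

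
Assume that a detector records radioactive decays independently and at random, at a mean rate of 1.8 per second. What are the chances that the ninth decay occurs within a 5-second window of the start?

0.5443

Over the interval, μ = 1.8 × 5 = 9 (a 5-second window = 5 seconds).
The ninth arrival falls in the interval iff at least 9 events occur there: P(S_9 ≤ t) = P(N ≥ 9) = 1 − P(N ≤ 8) ≈ 0.5443.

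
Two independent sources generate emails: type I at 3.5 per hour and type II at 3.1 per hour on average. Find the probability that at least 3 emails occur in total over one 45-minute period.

0.8711

Independent Poisson processes superpose: combined rate λ = 3.5 + 3.1 = 6.6 per hour.
Over the interval, μ = 6.6 × 0.75 = 4.95 (a 45-minute period = 0.75 hours).
P(N ≥ 3) = 1 − P(N ≤ 2) ≈ 0.8711.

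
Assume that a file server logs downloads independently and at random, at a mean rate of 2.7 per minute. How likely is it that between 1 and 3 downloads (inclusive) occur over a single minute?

With mean μ = 2.7 per minute,
P(1 ≤ N ≤ 3) = Σ_{j=1}^{3} e^(−2.7) · 2.7^j/j! ≈ 0.6469.

0.6469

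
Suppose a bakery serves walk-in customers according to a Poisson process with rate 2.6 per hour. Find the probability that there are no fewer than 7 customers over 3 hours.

Over the interval, μ = 2.6 × 3 = 7.8 (3 hours).
P(N ≥ 7) = 1 − P(N ≤ 6) = 1 − Σ_{j=0}^{6} e^(−μ) μ^j/j! ≈ 0.6616.

0.6616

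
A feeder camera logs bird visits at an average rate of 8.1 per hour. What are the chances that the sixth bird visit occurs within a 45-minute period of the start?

Over the interval, μ = 8.1 × 0.75 = 6.075 (a 45-minute period = 0.75 hours).
The sixth arrival falls in the interval iff at least 6 events occur there: P(S_6 ≤ t) = P(N ≥ 6) = 1 − P(N ≤ 5) ≈ 0.5663.

0.5663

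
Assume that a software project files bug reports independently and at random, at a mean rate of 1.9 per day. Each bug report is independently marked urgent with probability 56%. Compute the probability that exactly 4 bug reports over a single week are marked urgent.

Thinning: the bug reports that are marked urgent themselves form a Poisson process with rate 0.56 × 1.9 = 1.064 per day.
Over the interval, μ = 1.064 × 7 = 7.448 (a week = 7 days).
P(N = 4) = e^(−7.448) · 7.448^4/4! ≈ 0.0747.

0.0747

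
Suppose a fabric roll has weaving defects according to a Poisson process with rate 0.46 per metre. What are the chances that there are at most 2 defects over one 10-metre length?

Over the interval, μ = 0.46 × 10 = 4.6 (a 10-metre length = 10 metres).
P(N ≤ 2) = Σ_{j=0}^{2} e^(−μ) μ^j/j! ≈ 0.1626.

0.1626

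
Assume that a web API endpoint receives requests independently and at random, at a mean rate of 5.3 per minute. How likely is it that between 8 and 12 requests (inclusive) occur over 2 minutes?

0.5606

Over the interval, μ = 5.3 × 2 = 10.6 (2 minutes).
P(8 ≤ N ≤ 12) = Σ_{j=8}^{12} e^(−10.6) · 10.6^j/j! ≈ 0.5606.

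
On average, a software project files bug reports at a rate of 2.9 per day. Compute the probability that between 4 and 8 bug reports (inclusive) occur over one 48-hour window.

0.6972

Over the interval, μ = 2.9 × 2 = 5.8 (a 48-hour window = 2 days).
P(4 ≤ N ≤ 8) = Σ_{j=4}^{8} e^(−5.8) · 5.8^j/j! ≈ 0.6972.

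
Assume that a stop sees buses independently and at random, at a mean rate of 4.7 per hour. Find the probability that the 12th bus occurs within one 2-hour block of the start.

0.2374

Over the interval, μ = 4.7 × 2 = 9.4 (a 2-hour block = 2 hours).
The 12th arrival falls in the interval iff at least 12 events occur there: P(S_12 ≤ t) = P(N ≥ 12) = 1 − P(N ≤ 11) ≈ 0.2374.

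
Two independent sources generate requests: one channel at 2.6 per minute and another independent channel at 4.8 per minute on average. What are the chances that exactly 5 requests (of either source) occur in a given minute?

0.1130

Independent Poisson processes superpose: combined rate λ = 2.6 + 4.8 = 7.4 per minute.
So μ = 7.4.
P(N = 5) = e^(−7.4) · 7.4^5/5! ≈ 0.1130.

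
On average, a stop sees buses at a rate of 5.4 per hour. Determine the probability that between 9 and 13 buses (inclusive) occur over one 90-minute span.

0.3842

Over the interval, μ = 5.4 × 1.5 = 8.1 (a 90-minute span = 1.5 hours).
P(9 ≤ N ≤ 13) = Σ_{j=9}^{13} e^(−8.1) · 8.1^j/j! ≈ 0.3842.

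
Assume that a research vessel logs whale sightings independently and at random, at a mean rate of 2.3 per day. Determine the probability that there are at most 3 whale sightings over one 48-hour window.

Over the interval, μ = 2.3 × 2 = 4.6 (a 48-hour window = 2 days).
P(N ≤ 3) = Σ_{j=0}^{3} e^(−μ) μ^j/j! ≈ 0.3257.

0.3257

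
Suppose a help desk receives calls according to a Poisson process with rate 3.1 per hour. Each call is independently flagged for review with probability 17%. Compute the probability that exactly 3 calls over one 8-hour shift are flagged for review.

Thinning: the calls that are flagged for review themselves form a Poisson process with rate 0.17 × 3.1 = 0.527 per hour.
Over the interval, μ = 0.527 × 8 = 4.216 (an 8-hour shift = 8 hours).
P(N = 3) = e^(−4.216) · 4.216^3/3! ≈ 0.1843.

0.1843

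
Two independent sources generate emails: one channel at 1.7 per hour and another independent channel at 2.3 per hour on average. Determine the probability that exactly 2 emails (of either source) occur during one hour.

0.1465

Independent Poisson processes superpose: combined rate λ = 1.7 + 2.3 = 4 per hour.
So μ = 4.
P(N = 2) = e^(−4) · 4^2/2! ≈ 0.1465.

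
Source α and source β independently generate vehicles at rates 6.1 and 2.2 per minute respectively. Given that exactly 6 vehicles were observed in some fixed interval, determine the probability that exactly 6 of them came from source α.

0.1576

Given the total, each event is independently from source α with probability p = λ_α/(λ_α+λ_β) = 6.1/8.3 ≈ 0.7349.
So K ~ Binomial(6, 6.1/8.3): P(K = 6) = C(6,6) · (6.1/8.3)^6 · (2.2/8.3)^0 ≈ 0.1576.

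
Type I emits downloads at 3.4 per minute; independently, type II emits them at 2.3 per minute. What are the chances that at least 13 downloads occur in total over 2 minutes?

Independent Poisson processes superpose: combined rate λ = 3.4 + 2.3 = 5.7 per minute.
Over the interval, μ = 5.7 × 2 = 11.4 (2 minutes).
P(N ≥ 13) = 1 − P(N ≤ 12) ≈ 0.3558.

0.3558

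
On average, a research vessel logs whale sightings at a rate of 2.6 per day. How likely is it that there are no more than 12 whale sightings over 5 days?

0.4631

Over the interval, μ = 2.6 × 5 = 13 (5 days).
P(N ≤ 12) = Σ_{j=0}^{12} e^(−μ) μ^j/j! ≈ 0.4631.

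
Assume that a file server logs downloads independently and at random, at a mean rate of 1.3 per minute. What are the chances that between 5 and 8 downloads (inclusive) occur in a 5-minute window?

Over the interval, μ = 1.3 × 5 = 6.5 (a 5-minute window = 5 minutes).
P(5 ≤ N ≤ 8) = Σ_{j=5}^{8} e^(−6.5) · 6.5^j/j! ≈ 0.5679.

0.5679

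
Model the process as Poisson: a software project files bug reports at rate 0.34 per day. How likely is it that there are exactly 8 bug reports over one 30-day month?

0.1080

Over the interval, μ = 0.34 × 30 = 10.2 (a 30-day month = 30 days).
P(N = 8) = e^(−μ) μ^8/8! = e^(−10.2) · 10.2^8/40320 ≈ 0.1080.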